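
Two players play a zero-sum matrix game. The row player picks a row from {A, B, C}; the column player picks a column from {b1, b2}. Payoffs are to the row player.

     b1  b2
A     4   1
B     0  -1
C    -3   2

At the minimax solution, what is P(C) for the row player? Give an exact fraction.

3/8

Row minima: A → 1, B → -1, C → -3; maximin = 1.
Column maxima: b1 → 4, b2 → 2; minimax = 2.
1 ≠ 2, so there is no saddle point; optimal play is mixed.
B is strictly dominated by A, so the row player never plays it.
On the remaining 2×2 (A, C vs b1, b2):
Let the row player play A with probability p. Expected payoff against b1: 4p + (-3)(1−p) = 7p − 3; against b2: 1p + 2(1−p) = −p + 2.
Setting these equal: 7p − 3 = −p + 2 ⇒ 8p = 5 ⇒ p = 5/8, and the value is (7)·(5/8) − 3 = 11/8.
For the column player: with q = P(b1), equating A's and C's payoffs gives 3q + 1 = −5q + 2 ⇒ q = 1/8.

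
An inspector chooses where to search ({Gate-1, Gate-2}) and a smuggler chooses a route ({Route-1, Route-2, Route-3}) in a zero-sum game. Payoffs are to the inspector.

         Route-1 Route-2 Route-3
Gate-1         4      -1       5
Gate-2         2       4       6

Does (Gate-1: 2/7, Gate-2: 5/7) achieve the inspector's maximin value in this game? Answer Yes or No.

Yes

Against Route-1 this mix gives (2/7)·4 + (5/7)·2 = 18/7.
Against Route-2 this mix gives (2/7)·(-1) + (5/7)·4 = 18/7.
Against Route-3 this mix gives (2/7)·5 + (5/7)·6 = 40/7.
All of the smuggler's active replies (Route-1, Route-2) yield 18/7, and no column does worse for the inspector. The mix makes the smuggler indifferent and guarantees 18/7, so it is optimal.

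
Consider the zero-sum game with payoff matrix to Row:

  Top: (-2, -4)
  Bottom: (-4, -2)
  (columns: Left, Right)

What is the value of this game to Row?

Row minima: Top → -4, Bottom → -4; maximin = -4.
Column maxima: Left → -2, Right → -2; minimax = -2.
-4 ≠ -2, so there is no saddle point; optimal play is mixed.
Let Row play Top with probability p. Expected payoff against Left: (-2)p + (-4)(1−p) = 2p − 4; against Right: (-4)p + (-2)(1−p) = −2p − 2.
Setting these equal: 2p − 4 = −2p − 2 ⇒ 4p = 2 ⇒ p = 1/2, and the value is (2)·(1/2) − 4 = -3.
For Column: with q = P(Left), equating Top's and Bottom's payoffs gives 2q − 4 = −2q − 2 ⇒ q = 1/2.

-3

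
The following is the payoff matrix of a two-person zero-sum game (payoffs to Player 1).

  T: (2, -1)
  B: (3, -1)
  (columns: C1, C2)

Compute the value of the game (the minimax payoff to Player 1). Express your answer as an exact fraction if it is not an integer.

Row minima: T → -1, B → -1; maximin = -1.
Column maxima: C1 → 3, C2 → -1; minimax = -1.
Since maximin = minimax = -1, there is a saddle point and the value is -1.

-1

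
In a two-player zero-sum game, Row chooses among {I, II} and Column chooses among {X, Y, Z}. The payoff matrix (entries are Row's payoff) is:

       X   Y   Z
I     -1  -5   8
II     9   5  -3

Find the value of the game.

25/21

Row minima: I → -5, II → -3; maximin = -3.
Column maxima: X → 9, Y → 5, Z → 8; minimax = 5.
-3 ≠ 5, so there is no saddle point; optimal play is mixed.
X is strictly dominated by Y (it gives Row strictly more in every row), so Column never plays it.
On the remaining 2×2 (I, II vs Y, Z):
Let Row play I with probability p. Expected payoff against Y: (-5)p + 5(1−p) = −10p + 5; against Z: 8p + (-3)(1−p) = 11p − 3.
Setting these equal: −10p + 5 = 11p − 3 ⇒ −21p = -8 ⇒ p = 8/21, and the value is (-10)·(8/21) + 5 = 25/21.
For Column: with q = P(Y), equating I's and II's payoffs gives −13q + 8 = 8q − 3 ⇒ q = 11/21.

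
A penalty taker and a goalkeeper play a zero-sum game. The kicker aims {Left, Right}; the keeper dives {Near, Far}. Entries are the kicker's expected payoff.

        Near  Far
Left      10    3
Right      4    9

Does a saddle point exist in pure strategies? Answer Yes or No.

No

Row minima: Left → 3, Right → 4; maximin = 4.
Column maxima: Near → 10, Far → 9; minimax = 9.
4 ≠ 9, so no pure-strategy equilibrium exists.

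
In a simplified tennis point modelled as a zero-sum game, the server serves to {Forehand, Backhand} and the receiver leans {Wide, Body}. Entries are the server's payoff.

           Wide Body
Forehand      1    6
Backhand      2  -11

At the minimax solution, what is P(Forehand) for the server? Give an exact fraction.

Row minima: Forehand → 1, Backhand → -11; maximin = 1.
Column maxima: Wide → 2, Body → 6; minimax = 2.
1 ≠ 2, so there is no saddle point; optimal play is mixed.
Let the server play Forehand with probability p. Expected payoff against Wide: 1p + 2(1−p) = −p + 2; against Body: 6p + (-11)(1−p) = 17p − 11.
Setting these equal: −p + 2 = 17p − 11 ⇒ −18p = -13 ⇒ p = 13/18, and the value is (-1)·(13/18) + 2 = 23/18.
For the receiver: with q = P(Wide), equating Forehand's and Backhand's payoffs gives −5q + 6 = 13q − 11 ⇒ q = 17/18.

13/18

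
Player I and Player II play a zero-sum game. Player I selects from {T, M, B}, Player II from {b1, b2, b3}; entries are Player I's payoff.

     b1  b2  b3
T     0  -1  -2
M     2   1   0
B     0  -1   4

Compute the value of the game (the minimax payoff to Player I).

2/3

Row minima: T → -2, M → 0, B → -1; maximin = 0.
Column maxima: b1 → 2, b2 → 1, b3 → 4; minimax = 1.
0 ≠ 1, so there is no saddle point; optimal play is mixed.
T is strictly dominated by M, so Player I never plays it.
b1 is strictly dominated by b2 (it gives Player I strictly more in every row), so Player II never plays it.
On the remaining 2×2 (M, B vs b2, b3):
Let Player I play M with probability p. Expected payoff against b2: 1p + (-1)(1−p) = 2p − 1; against b3: 0p + 4(1−p) = −4p + 4.
Setting these equal: 2p − 1 = −4p + 4 ⇒ 6p = 5 ⇒ p = 5/6, and the value is (2)·(5/6) − 1 = 2/3.
For Player II: with q = P(b2), equating M's and B's payoffs gives q = −5q + 4 ⇒ q = 2/3.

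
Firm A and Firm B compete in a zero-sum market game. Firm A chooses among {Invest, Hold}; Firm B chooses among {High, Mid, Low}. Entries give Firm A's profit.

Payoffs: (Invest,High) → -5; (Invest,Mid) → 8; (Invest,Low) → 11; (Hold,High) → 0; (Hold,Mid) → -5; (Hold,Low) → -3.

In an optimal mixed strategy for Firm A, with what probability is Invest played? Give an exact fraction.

5/18

Row minima: Invest → -5, Hold → -5; maximin = -5.
Column maxima: High → 0, Mid → 8, Low → 11; minimax = 0.
-5 ≠ 0, so there is no saddle point; optimal play is mixed.
Low is strictly dominated by Mid (it gives Firm A strictly more in every row), so Firm B never plays it.
On the remaining 2×2 (Invest, Hold vs High, Mid):
Let Firm A play Invest with probability p. Expected payoff against High: (-5)p + 0(1−p) = −5p; against Mid: 8p + (-5)(1−p) = 13p − 5.
Setting these equal: −5p = 13p − 5 ⇒ −18p = -5 ⇒ p = 5/18, and the value is (-5)·(5/18) = -25/18.
For Firm B: with q = P(High), equating Invest's and Hold's payoffs gives −13q + 8 = 5q − 5 ⇒ q = 13/18.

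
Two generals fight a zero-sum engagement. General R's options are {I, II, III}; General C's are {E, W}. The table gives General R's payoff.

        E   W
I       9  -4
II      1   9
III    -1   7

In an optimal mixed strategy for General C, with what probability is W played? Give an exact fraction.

Row minima: I → -4, II → 1, III → -1; maximin = 1.
Column maxima: E → 9, W → 9; minimax = 9.
1 ≠ 9, so there is no saddle point; optimal play is mixed.
III is strictly dominated by II, so General R never plays it.
On the remaining 2×2 (I, II vs E, W):
Let General R play I with probability p. Expected payoff against E: 9p + 1(1−p) = 8p + 1; against W: (-4)p + 9(1−p) = −13p + 9.
Setting these equal: 8p + 1 = −13p + 9 ⇒ 21p = 8 ⇒ p = 8/21, and the value is (8)·(8/21) + 1 = 85/21.
For General C: with q = P(E), equating I's and II's payoffs gives 13q − 4 = −8q + 9 ⇒ q = 13/21.

8/21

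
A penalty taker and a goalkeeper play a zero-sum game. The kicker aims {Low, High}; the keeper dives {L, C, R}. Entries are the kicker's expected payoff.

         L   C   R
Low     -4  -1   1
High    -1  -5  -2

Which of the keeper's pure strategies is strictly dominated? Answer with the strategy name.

R

C holds the kicker's payoff strictly below R in every row: -1 < 1, -5 < -2.
So R is strictly dominated for the keeper.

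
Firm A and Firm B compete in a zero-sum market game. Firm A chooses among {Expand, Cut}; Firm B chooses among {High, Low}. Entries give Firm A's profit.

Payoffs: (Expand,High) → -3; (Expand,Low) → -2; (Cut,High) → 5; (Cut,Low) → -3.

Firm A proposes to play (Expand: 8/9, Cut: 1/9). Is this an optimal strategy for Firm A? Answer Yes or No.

Against High this mix gives (8/9)·(-3) + (1/9)·5 = -19/9.
Against Low this mix gives (8/9)·(-2) + (1/9)·(-3) = -19/9.
All of Firm B's active replies (High, Low) yield -19/9, and no column does worse for Firm A. The mix makes Firm B indifferent and guarantees -19/9, so it is optimal.

Yes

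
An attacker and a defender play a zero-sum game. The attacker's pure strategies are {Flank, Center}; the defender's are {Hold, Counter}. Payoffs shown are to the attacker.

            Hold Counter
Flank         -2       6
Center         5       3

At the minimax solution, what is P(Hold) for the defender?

Row minima: Flank → -2, Center → 3; maximin = 3.
Column maxima: Hold → 5, Counter → 6; minimax = 5.
3 ≠ 5, so there is no saddle point; optimal play is mixed.
Let the attacker play Flank with probability p. Expected payoff against Hold: (-2)p + 5(1−p) = −7p + 5; against Counter: 6p + 3(1−p) = 3p + 3.
Setting these equal: −7p + 5 = 3p + 3 ⇒ −10p = -2 ⇒ p = 1/5, and the value is (-7)·(1/5) + 5 = 18/5.
For the defender: with q = P(Hold), equating Flank's and Center's payoffs gives −8q + 6 = 2q + 3 ⇒ q = 3/10.

3/10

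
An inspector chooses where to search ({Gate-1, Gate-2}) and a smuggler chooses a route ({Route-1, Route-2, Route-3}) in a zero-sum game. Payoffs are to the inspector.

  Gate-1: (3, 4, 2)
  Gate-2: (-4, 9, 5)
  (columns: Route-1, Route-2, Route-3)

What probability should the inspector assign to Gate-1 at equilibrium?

9/10

Row minima: Gate-1 → 2, Gate-2 → -4; maximin = 2.
Column maxima: Route-1 → 3, Route-2 → 9, Route-3 → 5; minimax = 3.
2 ≠ 3, so there is no saddle point; optimal play is mixed.
Route-2 is strictly dominated by Route-1 (it gives the inspector strictly more in every row), so the smuggler never plays it.
On the remaining 2×2 (Gate-1, Gate-2 vs Route-1, Route-3):
Let the inspector play Gate-1 with probability p. Expected payoff against Route-1: 3p + (-4)(1−p) = 7p − 4; against Route-3: 2p + 5(1−p) = −3p + 5.
Setting these equal: 7p − 4 = −3p + 5 ⇒ 10p = 9 ⇒ p = 9/10, and the value is (7)·(9/10) − 4 = 23/10.
For the smuggler: with q = P(Route-1), equating Gate-1's and Gate-2's payoffs gives q + 2 = −9q + 5 ⇒ q = 3/10.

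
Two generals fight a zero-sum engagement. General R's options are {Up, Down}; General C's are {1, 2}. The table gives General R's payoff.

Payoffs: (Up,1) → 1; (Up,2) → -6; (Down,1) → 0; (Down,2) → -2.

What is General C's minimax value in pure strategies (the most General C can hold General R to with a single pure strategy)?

Column maxima: 1 → 1, 2 → -2.
The smallest of these is -2.

-2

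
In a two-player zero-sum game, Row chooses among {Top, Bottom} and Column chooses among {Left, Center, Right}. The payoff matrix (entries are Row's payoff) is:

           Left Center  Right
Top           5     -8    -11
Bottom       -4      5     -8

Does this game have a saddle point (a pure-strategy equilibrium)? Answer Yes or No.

Yes

Row minima: Top → -11, Bottom → -8; maximin = -8.
Column maxima: Left → 5, Center → 5, Right → -8; minimax = -8.
maximin = minimax = -8, so a saddle point exists.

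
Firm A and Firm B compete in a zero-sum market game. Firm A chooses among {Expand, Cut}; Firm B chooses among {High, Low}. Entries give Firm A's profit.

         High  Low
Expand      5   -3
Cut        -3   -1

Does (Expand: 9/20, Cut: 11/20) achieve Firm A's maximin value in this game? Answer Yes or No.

No

Against High this mix gives (9/20)·5 + (11/20)·(-3) = 3/5.
Against Low this mix gives (9/20)·(-3) + (11/20)·(-1) = -19/10.
Firm B will play Low, holding Firm A to -19/10. Shifting weight toward the row that does better against Low would raise this floor (the equalizing mix achieves -7/5 against both Low and High), so the proposed strategy is not optimal.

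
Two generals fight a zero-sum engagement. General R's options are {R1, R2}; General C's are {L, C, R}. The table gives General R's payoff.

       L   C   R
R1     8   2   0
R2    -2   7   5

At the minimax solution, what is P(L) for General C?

Row minima: R1 → 0, R2 → -2; maximin = 0.
Column maxima: L → 8, C → 7, R → 5; minimax = 5.
0 ≠ 5, so there is no saddle point; optimal play is mixed.
C is strictly dominated by R (it gives General R strictly more in every row), so General C never plays it.
On the remaining 2×2 (R1, R2 vs L, R):
Let General R play R1 with probability p. Expected payoff against L: 8p + (-2)(1−p) = 10p − 2; against R: 0p + 5(1−p) = −5p + 5.
Setting these equal: 10p − 2 = −5p + 5 ⇒ 15p = 7 ⇒ p = 7/15, and the value is (10)·(7/15) − 2 = 8/3.
For General C: with q = P(L), equating R1's and R2's payoffs gives 8q = −7q + 5 ⇒ q = 1/3.

1/3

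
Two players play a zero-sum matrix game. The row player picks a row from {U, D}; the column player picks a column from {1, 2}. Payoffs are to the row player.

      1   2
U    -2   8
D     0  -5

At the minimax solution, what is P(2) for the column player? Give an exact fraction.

Row minima: U → -2, D → -5; maximin = -2.
Column maxima: 1 → 0, 2 → 8; minimax = 0.
-2 ≠ 0, so there is no saddle point; optimal play is mixed.
Let the row player play U with probability p. Expected payoff against 1: (-2)p + 0(1−p) = −2p; against 2: 8p + (-5)(1−p) = 13p − 5.
Setting these equal: −2p = 13p − 5 ⇒ −15p = -5 ⇒ p = 1/3, and the value is (-2)·(1/3) = -2/3.
For the column player: with q = P(1), equating U's and D's payoffs gives −10q + 8 = 5q − 5 ⇒ q = 13/15.

2/15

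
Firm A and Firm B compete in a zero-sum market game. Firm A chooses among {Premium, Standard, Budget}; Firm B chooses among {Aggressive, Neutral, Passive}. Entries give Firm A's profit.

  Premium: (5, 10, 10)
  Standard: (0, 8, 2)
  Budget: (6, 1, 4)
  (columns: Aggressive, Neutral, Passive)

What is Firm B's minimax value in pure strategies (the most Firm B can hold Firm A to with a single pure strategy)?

Column maxima: Aggressive → 6, Neutral → 10, Passive → 10.
The smallest of these is 6.

6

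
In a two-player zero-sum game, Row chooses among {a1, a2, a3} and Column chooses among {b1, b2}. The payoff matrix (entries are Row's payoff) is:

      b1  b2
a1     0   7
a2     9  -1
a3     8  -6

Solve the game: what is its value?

Row minima: a1 → 0, a2 → -1, a3 → -6; maximin = 0.
Column maxima: b1 → 9, b2 → 7; minimax = 7.
0 ≠ 7, so there is no saddle point; optimal play is mixed.
a3 is strictly dominated by a2, so Row never plays it.
On the remaining 2×2 (a1, a2 vs b1, b2):
Let Row play a1 with probability p. Expected payoff against b1: 0p + 9(1−p) = −9p + 9; against b2: 7p + (-1)(1−p) = 8p − 1.
Setting these equal: −9p + 9 = 8p − 1 ⇒ −17p = -10 ⇒ p = 10/17, and the value is (-9)·(10/17) + 9 = 63/17.
For Column: with q = P(b1), equating a1's and a2's payoffs gives −7q + 7 = 10q − 1 ⇒ q = 8/17.

63/17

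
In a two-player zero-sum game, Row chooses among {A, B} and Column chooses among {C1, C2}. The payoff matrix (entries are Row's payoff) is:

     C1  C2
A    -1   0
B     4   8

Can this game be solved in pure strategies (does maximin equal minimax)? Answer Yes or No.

Row minima: A → -1, B → 4; maximin = 4.
Column maxima: C1 → 4, C2 → 8; minimax = 4.
maximin = minimax = 4, so a saddle point exists.

Yes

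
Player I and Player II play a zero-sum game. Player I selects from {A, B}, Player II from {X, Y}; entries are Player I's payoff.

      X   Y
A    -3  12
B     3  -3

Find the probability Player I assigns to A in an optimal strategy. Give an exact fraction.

2/7

Row minima: A → -3, B → -3; maximin = -3.
Column maxima: X → 3, Y → 12; minimax = 3.
-3 ≠ 3, so there is no saddle point; optimal play is mixed.
Let Player I play A with probability p. Expected payoff against X: (-3)p + 3(1−p) = −6p + 3; against Y: 12p + (-3)(1−p) = 15p − 3.
Setting these equal: −6p + 3 = 15p − 3 ⇒ −21p = -6 ⇒ p = 2/7, and the value is (-6)·(2/7) + 3 = 9/7.
For Player II: with q = P(X), equating A's and B's payoffs gives −15q + 12 = 6q − 3 ⇒ q = 5/7.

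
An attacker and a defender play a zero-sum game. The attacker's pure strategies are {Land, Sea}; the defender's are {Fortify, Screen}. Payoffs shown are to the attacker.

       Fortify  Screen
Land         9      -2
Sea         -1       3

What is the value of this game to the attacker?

5/3

Row minima: Land → -2, Sea → -1; maximin = -1.
Column maxima: Fortify → 9, Screen → 3; minimax = 3.
-1 ≠ 3, so there is no saddle point; optimal play is mixed.
Let the attacker play Land with probability p. Expected payoff against Fortify: 9p + (-1)(1−p) = 10p − 1; against Screen: (-2)p + 3(1−p) = −5p + 3.
Setting these equal: 10p − 1 = −5p + 3 ⇒ 15p = 4 ⇒ p = 4/15, and the value is (10)·(4/15) − 1 = 5/3.
For the defender: with q = P(Fortify), equating Land's and Sea's payoffs gives 11q − 2 = −4q + 3 ⇒ q = 1/3.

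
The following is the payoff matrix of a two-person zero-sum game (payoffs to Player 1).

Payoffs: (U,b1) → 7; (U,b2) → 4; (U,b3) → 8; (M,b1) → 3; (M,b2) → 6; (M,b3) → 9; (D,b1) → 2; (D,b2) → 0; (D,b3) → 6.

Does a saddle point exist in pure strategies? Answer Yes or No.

No

Row minima: U → 4, M → 3, D → 0; maximin = 4.
Column maxima: b1 → 7, b2 → 6, b3 → 9; minimax = 6.
4 ≠ 6, so no pure-strategy equilibrium exists.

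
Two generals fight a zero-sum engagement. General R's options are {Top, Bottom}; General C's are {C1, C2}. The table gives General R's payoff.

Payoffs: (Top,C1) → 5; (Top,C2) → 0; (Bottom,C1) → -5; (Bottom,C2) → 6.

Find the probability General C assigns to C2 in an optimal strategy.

Row minima: Top → 0, Bottom → -5; maximin = 0.
Column maxima: C1 → 5, C2 → 6; minimax = 5.
0 ≠ 5, so there is no saddle point; optimal play is mixed.
Let General R play Top with probability p. Expected payoff against C1: 5p + (-5)(1−p) = 10p − 5; against C2: 0p + 6(1−p) = −6p + 6.
Setting these equal: 10p − 5 = −6p + 6 ⇒ 16p = 11 ⇒ p = 11/16, and the value is (10)·(11/16) − 5 = 15/8.
For General C: with q = P(C1), equating Top's and Bottom's payoffs gives 5q = −11q + 6 ⇒ q = 3/8.

5/8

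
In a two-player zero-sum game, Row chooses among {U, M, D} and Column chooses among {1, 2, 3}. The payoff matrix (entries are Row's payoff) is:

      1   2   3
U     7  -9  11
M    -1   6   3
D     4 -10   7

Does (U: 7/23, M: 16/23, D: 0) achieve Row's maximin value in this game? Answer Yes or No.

Yes

Against 1 this mix gives (7/23)·7 + (16/23)·(-1) = 33/23.
Against 2 this mix gives (7/23)·(-9) + (16/23)·6 = 33/23.
Against 3 this mix gives (7/23)·11 + (16/23)·3 = 125/23.
All of Column's active replies (1, 2) yield 33/23, and no column does worse for Row. The mix makes Column indifferent and guarantees 33/23, so it is optimal.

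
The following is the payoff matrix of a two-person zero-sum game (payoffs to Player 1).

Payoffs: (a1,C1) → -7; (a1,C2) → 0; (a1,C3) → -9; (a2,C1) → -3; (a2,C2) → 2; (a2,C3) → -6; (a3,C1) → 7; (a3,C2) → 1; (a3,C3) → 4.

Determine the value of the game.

14/11

Row minima: a1 → -9, a2 → -6, a3 → 1; maximin = 1.
Column maxima: C1 → 7, C2 → 2, C3 → 4; minimax = 2.
1 ≠ 2, so there is no saddle point; optimal play is mixed.
a1 is strictly dominated by a2, so Player 1 never plays it.
C1 is strictly dominated by C3 (it gives Player 1 strictly more in every row), so Player 2 never plays it.
On the remaining 2×2 (a2, a3 vs C2, C3):
Let Player 1 play a2 with probability p. Expected payoff against C2: 2p + 1(1−p) = p + 1; against C3: (-6)p + 4(1−p) = −10p + 4.
Setting these equal: p + 1 = −10p + 4 ⇒ 11p = 3 ⇒ p = 3/11, and the value is (1)·(3/11) + 1 = 14/11.
For Player 2: with q = P(C2), equating a2's and a3's payoffs gives 8q − 6 = −3q + 4 ⇒ q = 10/11.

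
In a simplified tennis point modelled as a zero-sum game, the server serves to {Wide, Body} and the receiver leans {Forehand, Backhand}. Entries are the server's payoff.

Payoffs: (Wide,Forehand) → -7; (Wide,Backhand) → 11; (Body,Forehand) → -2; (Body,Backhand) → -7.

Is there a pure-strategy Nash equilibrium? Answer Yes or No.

Row minima: Wide → -7, Body → -7; maximin = -7.
Column maxima: Forehand → -2, Backhand → 11; minimax = -2.
-7 ≠ -2, so no pure-strategy equilibrium exists.

No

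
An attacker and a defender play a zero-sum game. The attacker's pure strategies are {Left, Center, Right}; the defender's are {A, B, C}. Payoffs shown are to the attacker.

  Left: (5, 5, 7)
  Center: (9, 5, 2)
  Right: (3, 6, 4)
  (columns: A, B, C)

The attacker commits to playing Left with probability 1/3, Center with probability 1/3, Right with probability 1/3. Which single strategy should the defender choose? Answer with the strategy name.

C

If the defender plays A, the attacker's expected payoff is (1/3)·5 + (1/3)·9 + (1/3)·3 = 17/3.
If the defender plays B, the attacker's expected payoff is (1/3)·5 + (1/3)·5 + (1/3)·6 = 16/3.
If the defender plays C, the attacker's expected payoff is (1/3)·7 + (1/3)·2 + (1/3)·4 = 13/3.
The defender minimizes the attacker's payoff; the smallest is 13/3, so the best response is C.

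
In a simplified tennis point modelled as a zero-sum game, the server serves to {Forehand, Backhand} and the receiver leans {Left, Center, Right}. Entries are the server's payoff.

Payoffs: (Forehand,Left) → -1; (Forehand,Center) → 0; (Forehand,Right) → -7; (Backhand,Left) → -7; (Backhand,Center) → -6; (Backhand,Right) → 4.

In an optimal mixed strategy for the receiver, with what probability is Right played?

Row minima: Forehand → -7, Backhand → -7; maximin = -7.
Column maxima: Left → -1, Center → 0, Right → 4; minimax = -1.
-7 ≠ -1, so there is no saddle point; optimal play is mixed.
Center is strictly dominated by Left (it gives the server strictly more in every row), so the receiver never plays it.
On the remaining 2×2 (Forehand, Backhand vs Left, Right):
Let the server play Forehand with probability p. Expected payoff against Left: (-1)p + (-7)(1−p) = 6p − 7; against Right: (-7)p + 4(1−p) = −11p + 4.
Setting these equal: 6p − 7 = −11p + 4 ⇒ 17p = 11 ⇒ p = 11/17, and the value is (6)·(11/17) − 7 = -53/17.
For the receiver: with q = P(Left), equating Forehand's and Backhand's payoffs gives 6q − 7 = −11q + 4 ⇒ q = 11/17.

6/17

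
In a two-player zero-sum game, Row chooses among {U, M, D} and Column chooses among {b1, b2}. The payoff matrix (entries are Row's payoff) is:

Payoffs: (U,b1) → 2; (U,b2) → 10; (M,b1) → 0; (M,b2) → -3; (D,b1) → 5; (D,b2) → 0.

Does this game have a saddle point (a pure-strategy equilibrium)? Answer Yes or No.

Row minima: U → 2, M → -3, D → 0; maximin = 2.
Column maxima: b1 → 5, b2 → 10; minimax = 5.
2 ≠ 5, so no pure-strategy equilibrium exists.

No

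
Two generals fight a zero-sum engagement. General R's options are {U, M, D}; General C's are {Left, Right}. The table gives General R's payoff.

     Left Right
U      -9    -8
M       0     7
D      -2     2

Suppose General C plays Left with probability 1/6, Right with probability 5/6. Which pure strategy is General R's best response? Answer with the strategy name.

M

Expected payoff of U: (1/6)·(-9) + (5/6)·(-8) = -49/6.
Expected payoff of M: (1/6)·0 + (5/6)·7 = 35/6.
Expected payoff of D: (1/6)·(-2) + (5/6)·2 = 4/3.
The largest is 35/6, so General R's best response is M.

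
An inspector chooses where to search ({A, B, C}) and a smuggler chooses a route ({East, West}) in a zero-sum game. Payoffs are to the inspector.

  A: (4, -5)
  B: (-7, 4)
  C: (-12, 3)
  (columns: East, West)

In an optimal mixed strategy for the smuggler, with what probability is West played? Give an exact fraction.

Row minima: A → -5, B → -7, C → -12; maximin = -5.
Column maxima: East → 4, West → 4; minimax = 4.
-5 ≠ 4, so there is no saddle point; optimal play is mixed.
C is strictly dominated by B, so the inspector never plays it.
On the remaining 2×2 (A, B vs East, West):
Let the inspector play A with probability p. Expected payoff against East: 4p + (-7)(1−p) = 11p − 7; against West: (-5)p + 4(1−p) = −9p + 4.
Setting these equal: 11p − 7 = −9p + 4 ⇒ 20p = 11 ⇒ p = 11/20, and the value is (11)·(11/20) − 7 = -19/20.
For the smuggler: with q = P(East), equating A's and B's payoffs gives 9q − 5 = −11q + 4 ⇒ q = 9/20.

11/20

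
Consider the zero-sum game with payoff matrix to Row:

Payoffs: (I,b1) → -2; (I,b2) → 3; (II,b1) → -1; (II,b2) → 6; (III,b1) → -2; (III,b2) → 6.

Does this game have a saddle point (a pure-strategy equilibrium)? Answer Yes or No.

Row minima: I → -2, II → -1, III → -2; maximin = -1.
Column maxima: b1 → -1, b2 → 6; minimax = -1.
maximin = minimax = -1, so a saddle point exists.

Yes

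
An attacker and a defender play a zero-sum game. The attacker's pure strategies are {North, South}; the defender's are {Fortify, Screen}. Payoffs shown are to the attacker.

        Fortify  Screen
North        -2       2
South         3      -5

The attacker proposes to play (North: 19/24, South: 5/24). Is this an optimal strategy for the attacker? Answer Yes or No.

Against Fortify this mix gives (19/24)·(-2) + (5/24)·3 = -23/24.
Against Screen this mix gives (19/24)·2 + (5/24)·(-5) = 13/24.
The defender will play Fortify, holding the attacker to -23/24. Shifting weight toward the row that does better against Fortify would raise this floor (the equalizing mix achieves -1/3 against both Fortify and Screen), so the proposed strategy is not optimal.

No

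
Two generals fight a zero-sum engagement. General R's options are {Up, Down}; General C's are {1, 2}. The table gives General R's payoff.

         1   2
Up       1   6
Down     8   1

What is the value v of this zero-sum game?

Row minima: Up → 1, Down → 1; maximin = 1.
Column maxima: 1 → 8, 2 → 6; minimax = 6.
1 ≠ 6, so there is no saddle point; optimal play is mixed.
Let General R play Up with probability p. Expected payoff against 1: 1p + 8(1−p) = −7p + 8; against 2: 6p + 1(1−p) = 5p + 1.
Setting these equal: −7p + 8 = 5p + 1 ⇒ −12p = -7 ⇒ p = 7/12, and the value is (-7)·(7/12) + 8 = 47/12.
For General C: with q = P(1), equating Up's and Down's payoffs gives −5q + 6 = 7q + 1 ⇒ q = 5/12.

47/12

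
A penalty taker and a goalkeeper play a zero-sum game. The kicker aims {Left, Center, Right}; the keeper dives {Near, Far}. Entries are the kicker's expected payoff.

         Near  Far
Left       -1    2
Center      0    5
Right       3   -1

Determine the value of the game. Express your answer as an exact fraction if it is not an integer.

Row minima: Left → -1, Center → 0, Right → -1; maximin = 0.
Column maxima: Near → 3, Far → 5; minimax = 3.
0 ≠ 3, so there is no saddle point; optimal play is mixed.
Left is strictly dominated by Center, so the kicker never plays it.
On the remaining 2×2 (Center, Right vs Near, Far):
Let the kicker play Center with probability p. Expected payoff against Near: 0p + 3(1−p) = −3p + 3; against Far: 5p + (-1)(1−p) = 6p − 1.
Setting these equal: −3p + 3 = 6p − 1 ⇒ −9p = -4 ⇒ p = 4/9, and the value is (-3)·(4/9) + 3 = 5/3.
For the keeper: with q = P(Near), equating Center's and Right's payoffs gives −5q + 5 = 4q − 1 ⇒ q = 2/3.

5/3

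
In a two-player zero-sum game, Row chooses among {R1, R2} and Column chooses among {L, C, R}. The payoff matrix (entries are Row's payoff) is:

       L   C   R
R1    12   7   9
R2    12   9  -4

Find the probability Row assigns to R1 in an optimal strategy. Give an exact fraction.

Row minima: R1 → 7, R2 → -4; maximin = 7.
Column maxima: L → 12, C → 9, R → 9; minimax = 9.
7 ≠ 9, so there is no saddle point; optimal play is mixed.
L is strictly dominated by C (it gives Row strictly more in every row), so Column never plays it.
On the remaining 2×2 (R1, R2 vs C, R):
Let Row play R1 with probability p. Expected payoff against C: 7p + 9(1−p) = −2p + 9; against R: 9p + (-4)(1−p) = 13p − 4.
Setting these equal: −2p + 9 = 13p − 4 ⇒ −15p = -13 ⇒ p = 13/15, and the value is (-2)·(13/15) + 9 = 109/15.
For Column: with q = P(C), equating R1's and R2's payoffs gives −2q + 9 = 13q − 4 ⇒ q = 13/15.

13/15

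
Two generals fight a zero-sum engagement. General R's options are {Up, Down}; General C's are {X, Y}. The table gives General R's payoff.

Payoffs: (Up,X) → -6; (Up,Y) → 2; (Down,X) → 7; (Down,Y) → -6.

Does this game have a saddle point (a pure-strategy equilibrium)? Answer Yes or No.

No

Row minima: Up → -6, Down → -6; maximin = -6.
Column maxima: X → 7, Y → 2; minimax = 2.
-6 ≠ 2, so no pure-strategy equilibrium exists.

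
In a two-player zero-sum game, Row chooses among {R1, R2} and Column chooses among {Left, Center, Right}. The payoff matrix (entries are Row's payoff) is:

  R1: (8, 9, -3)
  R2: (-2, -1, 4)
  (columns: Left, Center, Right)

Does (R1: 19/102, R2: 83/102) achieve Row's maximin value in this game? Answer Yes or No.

Against Left this mix gives (19/102)·8 + (83/102)·(-2) = -7/51.
Against Center this mix gives (19/102)·9 + (83/102)·(-1) = 44/51.
Against Right this mix gives (19/102)·(-3) + (83/102)·4 = 275/102.
Column will play Left, holding Row to -7/51. Shifting weight toward the row that does better against Left would raise this floor (the equalizing mix achieves 26/17 against both Left and Right), so the proposed strategy is not optimal.

No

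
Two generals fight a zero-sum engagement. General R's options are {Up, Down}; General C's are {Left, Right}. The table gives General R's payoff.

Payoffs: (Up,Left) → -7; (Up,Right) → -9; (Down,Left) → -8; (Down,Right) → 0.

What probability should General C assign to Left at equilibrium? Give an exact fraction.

Row minima: Up → -9, Down → -8; maximin = -8.
Column maxima: Left → -7, Right → 0; minimax = -7.
-8 ≠ -7, so there is no saddle point; optimal play is mixed.
Let General R play Up with probability p. Expected payoff against Left: (-7)p + (-8)(1−p) = p − 8; against Right: (-9)p + 0(1−p) = −9p.
Setting these equal: p − 8 = −9p ⇒ 10p = 8 ⇒ p = 4/5, and the value is (1)·(4/5) − 8 = -36/5.
For General C: with q = P(Left), equating Up's and Down's payoffs gives 2q − 9 = −8q ⇒ q = 9/10.

9/10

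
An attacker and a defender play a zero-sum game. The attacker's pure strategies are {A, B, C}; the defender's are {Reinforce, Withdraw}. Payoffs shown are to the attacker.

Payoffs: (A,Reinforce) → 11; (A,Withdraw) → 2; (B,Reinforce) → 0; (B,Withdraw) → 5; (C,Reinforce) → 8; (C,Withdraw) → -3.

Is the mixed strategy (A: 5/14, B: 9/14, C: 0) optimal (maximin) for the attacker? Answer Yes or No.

Yes

Against Reinforce this mix gives (5/14)·11 + (9/14)·0 = 55/14.
Against Withdraw this mix gives (5/14)·2 + (9/14)·5 = 55/14.
All of the defender's active replies (Reinforce, Withdraw) yield 55/14, and no column does worse for the attacker. The mix makes the defender indifferent and guarantees 55/14, so it is optimal.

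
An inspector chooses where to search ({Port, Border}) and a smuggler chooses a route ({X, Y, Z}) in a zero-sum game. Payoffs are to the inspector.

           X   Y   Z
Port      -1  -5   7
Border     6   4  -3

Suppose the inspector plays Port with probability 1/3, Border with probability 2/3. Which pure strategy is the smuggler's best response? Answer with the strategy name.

Z

If the smuggler plays X, the inspector's expected payoff is (1/3)·(-1) + (2/3)·6 = 11/3.
If the smuggler plays Y, the inspector's expected payoff is (1/3)·(-5) + (2/3)·4 = 1.
If the smuggler plays Z, the inspector's expected payoff is (1/3)·7 + (2/3)·(-3) = 1/3.
The smuggler minimizes the inspector's payoff; the smallest is 1/3, so the best response is Z.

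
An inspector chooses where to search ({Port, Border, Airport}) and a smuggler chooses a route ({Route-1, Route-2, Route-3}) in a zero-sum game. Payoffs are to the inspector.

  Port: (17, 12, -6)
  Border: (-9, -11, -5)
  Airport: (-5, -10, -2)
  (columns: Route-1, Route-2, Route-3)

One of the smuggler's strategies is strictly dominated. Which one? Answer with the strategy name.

Route-2 holds the inspector's payoff strictly below Route-1 in every row: 12 < 17, -11 < -9, -10 < -5.
So Route-1 is strictly dominated for the smuggler.

Route-1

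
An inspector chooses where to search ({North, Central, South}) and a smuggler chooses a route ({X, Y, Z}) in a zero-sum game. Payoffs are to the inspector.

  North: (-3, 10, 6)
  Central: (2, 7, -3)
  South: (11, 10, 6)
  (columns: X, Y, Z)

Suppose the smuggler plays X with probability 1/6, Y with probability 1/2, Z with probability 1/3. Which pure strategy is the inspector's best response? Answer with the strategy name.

Expected payoff of North: (1/6)·(-3) + (1/2)·10 + (1/3)·6 = 13/2.
Expected payoff of Central: (1/6)·2 + (1/2)·7 + (1/3)·(-3) = 17/6.
Expected payoff of South: (1/6)·11 + (1/2)·10 + (1/3)·6 = 53/6.
The largest is 53/6, so the inspector's best response is South.

South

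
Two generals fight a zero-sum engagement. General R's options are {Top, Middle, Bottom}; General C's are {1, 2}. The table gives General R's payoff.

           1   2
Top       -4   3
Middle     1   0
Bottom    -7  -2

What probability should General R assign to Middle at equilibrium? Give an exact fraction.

7/8

Row minima: Top → -4, Middle → 0, Bottom → -7; maximin = 0.
Column maxima: 1 → 1, 2 → 3; minimax = 1.
0 ≠ 1, so there is no saddle point; optimal play is mixed.
Bottom is strictly dominated by Top, so General R never plays it.
On the remaining 2×2 (Top, Middle vs 1, 2):
Let General R play Top with probability p. Expected payoff against 1: (-4)p + 1(1−p) = −5p + 1; against 2: 3p + 0(1−p) = 3p.
Setting these equal: −5p + 1 = 3p ⇒ −8p = -1 ⇒ p = 1/8, and the value is (-5)·(1/8) + 1 = 3/8.
For General C: with q = P(1), equating Top's and Middle's payoffs gives −7q + 3 = q ⇒ q = 3/8.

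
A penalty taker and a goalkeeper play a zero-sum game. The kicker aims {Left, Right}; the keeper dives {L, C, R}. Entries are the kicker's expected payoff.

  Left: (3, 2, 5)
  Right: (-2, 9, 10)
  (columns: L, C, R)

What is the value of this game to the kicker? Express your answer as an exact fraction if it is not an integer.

Row minima: Left → 2, Right → -2; maximin = 2.
Column maxima: L → 3, C → 9, R → 10; minimax = 3.
2 ≠ 3, so there is no saddle point; optimal play is mixed.
R is strictly dominated by L (it gives the kicker strictly more in every row), so the keeper never plays it.
On the remaining 2×2 (Left, Right vs L, C):
Let the kicker play Left with probability p. Expected payoff against L: 3p + (-2)(1−p) = 5p − 2; against C: 2p + 9(1−p) = −7p + 9.
Setting these equal: 5p − 2 = −7p + 9 ⇒ 12p = 11 ⇒ p = 11/12, and the value is (5)·(11/12) − 2 = 31/12.
For the keeper: with q = P(L), equating Left's and Right's payoffs gives q + 2 = −11q + 9 ⇒ q = 7/12.

31/12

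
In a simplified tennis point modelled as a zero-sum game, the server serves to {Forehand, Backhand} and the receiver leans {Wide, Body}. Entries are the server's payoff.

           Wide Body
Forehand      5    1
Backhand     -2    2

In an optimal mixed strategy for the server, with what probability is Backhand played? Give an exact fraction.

1/2

Row minima: Forehand → 1, Backhand → -2; maximin = 1.
Column maxima: Wide → 5, Body → 2; minimax = 2.
1 ≠ 2, so there is no saddle point; optimal play is mixed.
Let the server play Forehand with probability p. Expected payoff against Wide: 5p + (-2)(1−p) = 7p − 2; against Body: 1p + 2(1−p) = −p + 2.
Setting these equal: 7p − 2 = −p + 2 ⇒ 8p = 4 ⇒ p = 1/2, and the value is (7)·(1/2) − 2 = 3/2.
For the receiver: with q = P(Wide), equating Forehand's and Backhand's payoffs gives 4q + 1 = −4q + 2 ⇒ q = 1/8.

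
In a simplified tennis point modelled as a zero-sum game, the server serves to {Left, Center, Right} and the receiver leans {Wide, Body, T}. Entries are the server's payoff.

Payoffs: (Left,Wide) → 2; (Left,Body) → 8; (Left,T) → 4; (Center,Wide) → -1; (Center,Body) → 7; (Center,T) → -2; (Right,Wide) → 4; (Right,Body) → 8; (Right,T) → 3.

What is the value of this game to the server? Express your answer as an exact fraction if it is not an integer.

Row minima: Left → 2, Center → -2, Right → 3; maximin = 3.
Column maxima: Wide → 4, Body → 8, T → 4; minimax = 4.
3 ≠ 4, so there is no saddle point; optimal play is mixed.
Center is strictly dominated by Left, so the server never plays it.
Body is strictly dominated by Wide (it gives the server strictly more in every row), so the receiver never plays it.
On the remaining 2×2 (Left, Right vs Wide, T):
Let the server play Left with probability p. Expected payoff against Wide: 2p + 4(1−p) = −2p + 4; against T: 4p + 3(1−p) = p + 3.
Setting these equal: −2p + 4 = p + 3 ⇒ −3p = -1 ⇒ p = 1/3, and the value is (-2)·(1/3) + 4 = 10/3.
For the receiver: with q = P(Wide), equating Left's and Right's payoffs gives −2q + 4 = q + 3 ⇒ q = 1/3.

10/3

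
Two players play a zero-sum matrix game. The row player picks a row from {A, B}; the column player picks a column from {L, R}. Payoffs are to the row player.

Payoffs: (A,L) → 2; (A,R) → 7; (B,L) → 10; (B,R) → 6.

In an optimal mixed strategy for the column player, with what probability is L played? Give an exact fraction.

1/9

Row minima: A → 2, B → 6; maximin = 6.
Column maxima: L → 10, R → 7; minimax = 7.
6 ≠ 7, so there is no saddle point; optimal play is mixed.
Let the row player play A with probability p. Expected payoff against L: 2p + 10(1−p) = −8p + 10; against R: 7p + 6(1−p) = p + 6.
Setting these equal: −8p + 10 = p + 6 ⇒ −9p = -4 ⇒ p = 4/9, and the value is (-8)·(4/9) + 10 = 58/9.
For the column player: with q = P(L), equating A's and B's payoffs gives −5q + 7 = 4q + 6 ⇒ q = 1/9.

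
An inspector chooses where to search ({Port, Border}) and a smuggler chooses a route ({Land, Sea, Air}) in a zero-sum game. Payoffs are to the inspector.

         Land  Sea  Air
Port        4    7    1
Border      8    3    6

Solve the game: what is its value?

Row minima: Port → 1, Border → 3; maximin = 3.
Column maxima: Land → 8, Sea → 7, Air → 6; minimax = 6.
3 ≠ 6, so there is no saddle point; optimal play is mixed.
Land is strictly dominated by Air (it gives the inspector strictly more in every row), so the smuggler never plays it.
On the remaining 2×2 (Port, Border vs Sea, Air):
Let the inspector play Port with probability p. Expected payoff against Sea: 7p + 3(1−p) = 4p + 3; against Air: 1p + 6(1−p) = −5p + 6.
Setting these equal: 4p + 3 = −5p + 6 ⇒ 9p = 3 ⇒ p = 1/3, and the value is (4)·(1/3) + 3 = 13/3.
For the smuggler: with q = P(Sea), equating Port's and Border's payoffs gives 6q + 1 = −3q + 6 ⇒ q = 5/9.

13/3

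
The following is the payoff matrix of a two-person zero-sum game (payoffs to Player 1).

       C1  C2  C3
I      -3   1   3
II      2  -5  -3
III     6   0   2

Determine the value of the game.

Row minima: I → -3, II → -5, III → 0; maximin = 0.
Column maxima: C1 → 6, C2 → 1, C3 → 3; minimax = 1.
0 ≠ 1, so there is no saddle point; optimal play is mixed.
II is strictly dominated by III, so Player 1 never plays it.
C3 is strictly dominated by C2 (it gives Player 1 strictly more in every row), so Player 2 never plays it.
On the remaining 2×2 (I, III vs C1, C2):
Let Player 1 play I with probability p. Expected payoff against C1: (-3)p + 6(1−p) = −9p + 6; against C2: 1p + 0(1−p) = p.
Setting these equal: −9p + 6 = p ⇒ −10p = -6 ⇒ p = 3/5, and the value is (-9)·(3/5) + 6 = 3/5.
For Player 2: with q = P(C1), equating I's and III's payoffs gives −4q + 1 = 6q ⇒ q = 1/10.

3/5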